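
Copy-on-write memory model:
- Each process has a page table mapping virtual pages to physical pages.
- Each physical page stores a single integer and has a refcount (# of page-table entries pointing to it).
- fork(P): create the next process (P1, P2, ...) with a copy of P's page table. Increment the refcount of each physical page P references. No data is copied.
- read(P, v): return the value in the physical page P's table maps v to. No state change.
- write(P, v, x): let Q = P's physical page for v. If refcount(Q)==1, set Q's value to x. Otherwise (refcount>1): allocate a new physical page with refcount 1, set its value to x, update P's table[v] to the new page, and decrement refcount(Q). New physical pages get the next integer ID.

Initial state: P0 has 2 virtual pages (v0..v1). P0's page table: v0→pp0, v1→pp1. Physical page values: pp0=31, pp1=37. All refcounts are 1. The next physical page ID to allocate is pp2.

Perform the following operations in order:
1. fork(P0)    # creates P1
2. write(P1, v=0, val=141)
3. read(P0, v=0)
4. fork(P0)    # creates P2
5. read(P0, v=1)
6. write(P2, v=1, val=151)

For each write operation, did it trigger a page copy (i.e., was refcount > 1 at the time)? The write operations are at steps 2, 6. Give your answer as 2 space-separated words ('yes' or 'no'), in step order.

Op 1: fork(P0) -> P1. 2 ppages; refcounts: pp0:2 pp1:2
Op 2: write(P1, v0, 141). refcount(pp0)=2>1 -> COPY to pp2. 3 ppages; refcounts: pp0:1 pp1:2 pp2:1
Op 3: read(P0, v0) -> 31. No state change.
Op 4: fork(P0) -> P2. 3 ppages; refcounts: pp0:2 pp1:3 pp2:1
Op 5: read(P0, v1) -> 37. No state change.
Op 6: write(P2, v1, 151). refcount(pp1)=3>1 -> COPY to pp3. 4 ppages; refcounts: pp0:2 pp1:2 pp2:1 pp3:1

yes yes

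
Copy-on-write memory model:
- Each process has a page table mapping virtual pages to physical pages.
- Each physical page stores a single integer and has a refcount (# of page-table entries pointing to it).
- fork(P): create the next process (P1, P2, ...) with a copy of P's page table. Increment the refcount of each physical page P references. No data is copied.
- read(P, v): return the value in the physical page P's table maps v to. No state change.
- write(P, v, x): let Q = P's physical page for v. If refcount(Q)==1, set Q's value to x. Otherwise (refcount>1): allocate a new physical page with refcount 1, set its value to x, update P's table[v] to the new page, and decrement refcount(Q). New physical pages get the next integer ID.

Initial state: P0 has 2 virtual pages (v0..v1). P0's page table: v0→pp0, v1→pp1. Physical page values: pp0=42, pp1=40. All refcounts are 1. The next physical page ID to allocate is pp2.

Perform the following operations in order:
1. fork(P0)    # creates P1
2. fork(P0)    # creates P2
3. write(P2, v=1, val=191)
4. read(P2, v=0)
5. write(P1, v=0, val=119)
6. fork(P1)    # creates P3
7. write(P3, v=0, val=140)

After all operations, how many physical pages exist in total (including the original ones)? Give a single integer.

Op 1: fork(P0) -> P1. 2 ppages; refcounts: pp0:2 pp1:2
Op 2: fork(P0) -> P2. 2 ppages; refcounts: pp0:3 pp1:3
Op 3: write(P2, v1, 191). refcount(pp1)=3>1 -> COPY to pp2. 3 ppages; refcounts: pp0:3 pp1:2 pp2:1
Op 4: read(P2, v0) -> 42. No state change.
Op 5: write(P1, v0, 119). refcount(pp0)=3>1 -> COPY to pp3. 4 ppages; refcounts: pp0:2 pp1:2 pp2:1 pp3:1
Op 6: fork(P1) -> P3. 4 ppages; refcounts: pp0:2 pp1:3 pp2:1 pp3:2
Op 7: write(P3, v0, 140). refcount(pp3)=2>1 -> COPY to pp4. 5 ppages; refcounts: pp0:2 pp1:3 pp2:1 pp3:1 pp4:1

Answer: 5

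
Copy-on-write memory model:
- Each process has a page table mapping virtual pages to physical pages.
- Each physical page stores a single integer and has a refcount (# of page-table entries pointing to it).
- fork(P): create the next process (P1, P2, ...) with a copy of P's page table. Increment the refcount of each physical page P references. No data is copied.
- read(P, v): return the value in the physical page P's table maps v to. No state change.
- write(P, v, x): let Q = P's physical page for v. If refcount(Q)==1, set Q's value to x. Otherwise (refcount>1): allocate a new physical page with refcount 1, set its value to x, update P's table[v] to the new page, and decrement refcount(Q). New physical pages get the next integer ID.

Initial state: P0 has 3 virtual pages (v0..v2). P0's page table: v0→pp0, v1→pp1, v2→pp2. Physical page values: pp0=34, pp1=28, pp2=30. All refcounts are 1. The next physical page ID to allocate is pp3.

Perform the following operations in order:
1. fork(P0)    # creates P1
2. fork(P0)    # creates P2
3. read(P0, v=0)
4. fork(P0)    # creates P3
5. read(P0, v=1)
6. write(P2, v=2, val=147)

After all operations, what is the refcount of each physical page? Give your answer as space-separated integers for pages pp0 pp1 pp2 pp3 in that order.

Answer: 4 4 3 1

Derivation:
Op 1: fork(P0) -> P1. 3 ppages; refcounts: pp0:2 pp1:2 pp2:2
Op 2: fork(P0) -> P2. 3 ppages; refcounts: pp0:3 pp1:3 pp2:3
Op 3: read(P0, v0) -> 34. No state change.
Op 4: fork(P0) -> P3. 3 ppages; refcounts: pp0:4 pp1:4 pp2:4
Op 5: read(P0, v1) -> 28. No state change.
Op 6: write(P2, v2, 147). refcount(pp2)=4>1 -> COPY to pp3. 4 ppages; refcounts: pp0:4 pp1:4 pp2:3 pp3:1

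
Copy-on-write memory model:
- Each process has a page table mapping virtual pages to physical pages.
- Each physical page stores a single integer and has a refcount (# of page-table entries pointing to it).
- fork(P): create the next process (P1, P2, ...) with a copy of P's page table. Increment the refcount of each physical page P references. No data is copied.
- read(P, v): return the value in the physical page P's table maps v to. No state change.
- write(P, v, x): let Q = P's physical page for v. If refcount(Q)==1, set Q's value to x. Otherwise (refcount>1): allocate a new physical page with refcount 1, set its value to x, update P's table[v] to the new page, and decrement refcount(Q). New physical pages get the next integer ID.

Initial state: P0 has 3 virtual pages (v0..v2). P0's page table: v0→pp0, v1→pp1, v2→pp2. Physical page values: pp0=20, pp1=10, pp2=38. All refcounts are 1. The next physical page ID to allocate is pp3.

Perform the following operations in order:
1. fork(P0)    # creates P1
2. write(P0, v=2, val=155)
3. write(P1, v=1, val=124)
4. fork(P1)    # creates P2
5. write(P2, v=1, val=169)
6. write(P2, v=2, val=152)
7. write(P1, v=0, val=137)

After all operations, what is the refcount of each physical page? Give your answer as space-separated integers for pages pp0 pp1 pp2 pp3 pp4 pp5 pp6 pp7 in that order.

Op 1: fork(P0) -> P1. 3 ppages; refcounts: pp0:2 pp1:2 pp2:2
Op 2: write(P0, v2, 155). refcount(pp2)=2>1 -> COPY to pp3. 4 ppages; refcounts: pp0:2 pp1:2 pp2:1 pp3:1
Op 3: write(P1, v1, 124). refcount(pp1)=2>1 -> COPY to pp4. 5 ppages; refcounts: pp0:2 pp1:1 pp2:1 pp3:1 pp4:1
Op 4: fork(P1) -> P2. 5 ppages; refcounts: pp0:3 pp1:1 pp2:2 pp3:1 pp4:2
Op 5: write(P2, v1, 169). refcount(pp4)=2>1 -> COPY to pp5. 6 ppages; refcounts: pp0:3 pp1:1 pp2:2 pp3:1 pp4:1 pp5:1
Op 6: write(P2, v2, 152). refcount(pp2)=2>1 -> COPY to pp6. 7 ppages; refcounts: pp0:3 pp1:1 pp2:1 pp3:1 pp4:1 pp5:1 pp6:1
Op 7: write(P1, v0, 137). refcount(pp0)=3>1 -> COPY to pp7. 8 ppages; refcounts: pp0:2 pp1:1 pp2:1 pp3:1 pp4:1 pp5:1 pp6:1 pp7:1

Answer: 2 1 1 1 1 1 1 1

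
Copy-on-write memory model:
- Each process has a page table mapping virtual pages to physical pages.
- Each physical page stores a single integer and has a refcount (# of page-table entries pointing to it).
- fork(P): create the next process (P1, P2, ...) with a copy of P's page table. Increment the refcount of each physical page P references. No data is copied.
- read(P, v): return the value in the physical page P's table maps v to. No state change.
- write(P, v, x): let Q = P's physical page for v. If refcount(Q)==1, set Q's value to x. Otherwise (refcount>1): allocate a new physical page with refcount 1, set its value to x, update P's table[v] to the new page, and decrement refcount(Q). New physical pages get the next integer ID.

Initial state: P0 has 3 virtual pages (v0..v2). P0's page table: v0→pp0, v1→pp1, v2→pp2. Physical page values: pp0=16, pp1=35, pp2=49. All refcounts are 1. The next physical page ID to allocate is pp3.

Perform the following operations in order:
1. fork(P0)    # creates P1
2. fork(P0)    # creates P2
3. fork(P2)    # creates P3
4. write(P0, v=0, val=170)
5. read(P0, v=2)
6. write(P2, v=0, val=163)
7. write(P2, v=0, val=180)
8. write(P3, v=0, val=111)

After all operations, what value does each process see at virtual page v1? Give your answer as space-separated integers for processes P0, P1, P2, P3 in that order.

Answer: 35 35 35 35

Derivation:
Op 1: fork(P0) -> P1. 3 ppages; refcounts: pp0:2 pp1:2 pp2:2
Op 2: fork(P0) -> P2. 3 ppages; refcounts: pp0:3 pp1:3 pp2:3
Op 3: fork(P2) -> P3. 3 ppages; refcounts: pp0:4 pp1:4 pp2:4
Op 4: write(P0, v0, 170). refcount(pp0)=4>1 -> COPY to pp3. 4 ppages; refcounts: pp0:3 pp1:4 pp2:4 pp3:1
Op 5: read(P0, v2) -> 49. No state change.
Op 6: write(P2, v0, 163). refcount(pp0)=3>1 -> COPY to pp4. 5 ppages; refcounts: pp0:2 pp1:4 pp2:4 pp3:1 pp4:1
Op 7: write(P2, v0, 180). refcount(pp4)=1 -> write in place. 5 ppages; refcounts: pp0:2 pp1:4 pp2:4 pp3:1 pp4:1
Op 8: write(P3, v0, 111). refcount(pp0)=2>1 -> COPY to pp5. 6 ppages; refcounts: pp0:1 pp1:4 pp2:4 pp3:1 pp4:1 pp5:1
P0: v1 -> pp1 = 35
P1: v1 -> pp1 = 35
P2: v1 -> pp1 = 35
P3: v1 -> pp1 = 35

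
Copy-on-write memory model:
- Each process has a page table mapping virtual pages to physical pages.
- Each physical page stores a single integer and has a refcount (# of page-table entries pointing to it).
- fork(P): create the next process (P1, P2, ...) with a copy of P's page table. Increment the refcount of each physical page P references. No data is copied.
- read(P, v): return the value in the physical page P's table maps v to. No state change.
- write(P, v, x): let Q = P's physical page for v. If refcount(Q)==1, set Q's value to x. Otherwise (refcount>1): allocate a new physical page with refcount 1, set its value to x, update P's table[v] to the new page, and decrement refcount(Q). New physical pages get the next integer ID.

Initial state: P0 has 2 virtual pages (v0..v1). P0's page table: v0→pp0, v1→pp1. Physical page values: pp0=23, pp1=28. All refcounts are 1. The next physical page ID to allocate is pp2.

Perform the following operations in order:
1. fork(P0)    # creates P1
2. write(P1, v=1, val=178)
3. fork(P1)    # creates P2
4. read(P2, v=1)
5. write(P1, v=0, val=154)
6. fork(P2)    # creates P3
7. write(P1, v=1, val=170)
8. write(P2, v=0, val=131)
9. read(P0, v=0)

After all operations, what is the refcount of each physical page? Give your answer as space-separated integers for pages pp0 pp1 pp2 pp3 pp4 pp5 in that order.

Op 1: fork(P0) -> P1. 2 ppages; refcounts: pp0:2 pp1:2
Op 2: write(P1, v1, 178). refcount(pp1)=2>1 -> COPY to pp2. 3 ppages; refcounts: pp0:2 pp1:1 pp2:1
Op 3: fork(P1) -> P2. 3 ppages; refcounts: pp0:3 pp1:1 pp2:2
Op 4: read(P2, v1) -> 178. No state change.
Op 5: write(P1, v0, 154). refcount(pp0)=3>1 -> COPY to pp3. 4 ppages; refcounts: pp0:2 pp1:1 pp2:2 pp3:1
Op 6: fork(P2) -> P3. 4 ppages; refcounts: pp0:3 pp1:1 pp2:3 pp3:1
Op 7: write(P1, v1, 170). refcount(pp2)=3>1 -> COPY to pp4. 5 ppages; refcounts: pp0:3 pp1:1 pp2:2 pp3:1 pp4:1
Op 8: write(P2, v0, 131). refcount(pp0)=3>1 -> COPY to pp5. 6 ppages; refcounts: pp0:2 pp1:1 pp2:2 pp3:1 pp4:1 pp5:1
Op 9: read(P0, v0) -> 23. No state change.

Answer: 2 1 2 1 1 1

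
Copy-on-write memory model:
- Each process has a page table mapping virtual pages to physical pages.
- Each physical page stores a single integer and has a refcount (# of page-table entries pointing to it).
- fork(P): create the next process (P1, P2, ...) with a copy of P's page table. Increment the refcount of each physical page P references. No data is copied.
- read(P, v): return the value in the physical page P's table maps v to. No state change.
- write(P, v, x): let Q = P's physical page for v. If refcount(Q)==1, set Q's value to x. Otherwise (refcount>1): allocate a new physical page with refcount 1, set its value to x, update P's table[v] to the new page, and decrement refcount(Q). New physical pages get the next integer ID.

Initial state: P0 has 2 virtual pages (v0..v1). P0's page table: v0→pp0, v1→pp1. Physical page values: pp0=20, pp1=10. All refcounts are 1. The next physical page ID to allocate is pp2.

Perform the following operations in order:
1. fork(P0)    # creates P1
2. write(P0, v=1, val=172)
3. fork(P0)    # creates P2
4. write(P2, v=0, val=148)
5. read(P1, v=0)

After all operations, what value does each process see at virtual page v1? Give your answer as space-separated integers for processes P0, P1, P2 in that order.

Op 1: fork(P0) -> P1. 2 ppages; refcounts: pp0:2 pp1:2
Op 2: write(P0, v1, 172). refcount(pp1)=2>1 -> COPY to pp2. 3 ppages; refcounts: pp0:2 pp1:1 pp2:1
Op 3: fork(P0) -> P2. 3 ppages; refcounts: pp0:3 pp1:1 pp2:2
Op 4: write(P2, v0, 148). refcount(pp0)=3>1 -> COPY to pp3. 4 ppages; refcounts: pp0:2 pp1:1 pp2:2 pp3:1
Op 5: read(P1, v0) -> 20. No state change.
P0: v1 -> pp2 = 172
P1: v1 -> pp1 = 10
P2: v1 -> pp2 = 172

Answer: 172 10 172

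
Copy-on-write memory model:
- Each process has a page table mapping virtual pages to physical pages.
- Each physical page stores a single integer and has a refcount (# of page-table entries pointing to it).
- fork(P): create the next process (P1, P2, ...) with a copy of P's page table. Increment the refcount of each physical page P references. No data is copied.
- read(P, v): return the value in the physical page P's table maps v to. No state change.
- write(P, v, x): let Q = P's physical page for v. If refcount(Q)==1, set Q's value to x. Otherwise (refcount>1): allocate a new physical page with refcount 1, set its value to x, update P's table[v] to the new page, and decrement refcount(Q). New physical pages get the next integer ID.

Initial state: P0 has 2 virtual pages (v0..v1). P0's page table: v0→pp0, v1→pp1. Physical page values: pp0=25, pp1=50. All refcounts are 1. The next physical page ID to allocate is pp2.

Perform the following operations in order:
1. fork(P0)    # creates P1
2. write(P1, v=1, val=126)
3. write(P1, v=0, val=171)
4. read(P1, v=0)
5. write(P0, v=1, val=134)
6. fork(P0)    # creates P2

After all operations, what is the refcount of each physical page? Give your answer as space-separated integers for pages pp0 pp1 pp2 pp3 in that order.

Op 1: fork(P0) -> P1. 2 ppages; refcounts: pp0:2 pp1:2
Op 2: write(P1, v1, 126). refcount(pp1)=2>1 -> COPY to pp2. 3 ppages; refcounts: pp0:2 pp1:1 pp2:1
Op 3: write(P1, v0, 171). refcount(pp0)=2>1 -> COPY to pp3. 4 ppages; refcounts: pp0:1 pp1:1 pp2:1 pp3:1
Op 4: read(P1, v0) -> 171. No state change.
Op 5: write(P0, v1, 134). refcount(pp1)=1 -> write in place. 4 ppages; refcounts: pp0:1 pp1:1 pp2:1 pp3:1
Op 6: fork(P0) -> P2. 4 ppages; refcounts: pp0:2 pp1:2 pp2:1 pp3:1

Answer: 2 2 1 1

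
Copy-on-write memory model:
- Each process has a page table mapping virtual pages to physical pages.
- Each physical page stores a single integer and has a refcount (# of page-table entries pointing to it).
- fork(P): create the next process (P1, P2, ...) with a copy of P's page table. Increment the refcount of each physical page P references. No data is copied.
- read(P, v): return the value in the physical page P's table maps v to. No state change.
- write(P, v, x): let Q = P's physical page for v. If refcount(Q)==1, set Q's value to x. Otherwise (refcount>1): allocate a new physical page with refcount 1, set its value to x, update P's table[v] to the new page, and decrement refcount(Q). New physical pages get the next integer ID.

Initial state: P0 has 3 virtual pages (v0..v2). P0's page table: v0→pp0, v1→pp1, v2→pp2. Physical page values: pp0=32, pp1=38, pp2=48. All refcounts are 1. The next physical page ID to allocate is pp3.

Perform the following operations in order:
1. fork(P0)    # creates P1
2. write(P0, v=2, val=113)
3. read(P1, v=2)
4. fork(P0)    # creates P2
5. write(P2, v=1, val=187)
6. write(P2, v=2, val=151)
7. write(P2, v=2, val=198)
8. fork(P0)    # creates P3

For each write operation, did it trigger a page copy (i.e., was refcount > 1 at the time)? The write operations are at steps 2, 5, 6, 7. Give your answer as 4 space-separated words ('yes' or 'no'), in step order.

Op 1: fork(P0) -> P1. 3 ppages; refcounts: pp0:2 pp1:2 pp2:2
Op 2: write(P0, v2, 113). refcount(pp2)=2>1 -> COPY to pp3. 4 ppages; refcounts: pp0:2 pp1:2 pp2:1 pp3:1
Op 3: read(P1, v2) -> 48. No state change.
Op 4: fork(P0) -> P2. 4 ppages; refcounts: pp0:3 pp1:3 pp2:1 pp3:2
Op 5: write(P2, v1, 187). refcount(pp1)=3>1 -> COPY to pp4. 5 ppages; refcounts: pp0:3 pp1:2 pp2:1 pp3:2 pp4:1
Op 6: write(P2, v2, 151). refcount(pp3)=2>1 -> COPY to pp5. 6 ppages; refcounts: pp0:3 pp1:2 pp2:1 pp3:1 pp4:1 pp5:1
Op 7: write(P2, v2, 198). refcount(pp5)=1 -> write in place. 6 ppages; refcounts: pp0:3 pp1:2 pp2:1 pp3:1 pp4:1 pp5:1
Op 8: fork(P0) -> P3. 6 ppages; refcounts: pp0:4 pp1:3 pp2:1 pp3:2 pp4:1 pp5:1

yes yes yes no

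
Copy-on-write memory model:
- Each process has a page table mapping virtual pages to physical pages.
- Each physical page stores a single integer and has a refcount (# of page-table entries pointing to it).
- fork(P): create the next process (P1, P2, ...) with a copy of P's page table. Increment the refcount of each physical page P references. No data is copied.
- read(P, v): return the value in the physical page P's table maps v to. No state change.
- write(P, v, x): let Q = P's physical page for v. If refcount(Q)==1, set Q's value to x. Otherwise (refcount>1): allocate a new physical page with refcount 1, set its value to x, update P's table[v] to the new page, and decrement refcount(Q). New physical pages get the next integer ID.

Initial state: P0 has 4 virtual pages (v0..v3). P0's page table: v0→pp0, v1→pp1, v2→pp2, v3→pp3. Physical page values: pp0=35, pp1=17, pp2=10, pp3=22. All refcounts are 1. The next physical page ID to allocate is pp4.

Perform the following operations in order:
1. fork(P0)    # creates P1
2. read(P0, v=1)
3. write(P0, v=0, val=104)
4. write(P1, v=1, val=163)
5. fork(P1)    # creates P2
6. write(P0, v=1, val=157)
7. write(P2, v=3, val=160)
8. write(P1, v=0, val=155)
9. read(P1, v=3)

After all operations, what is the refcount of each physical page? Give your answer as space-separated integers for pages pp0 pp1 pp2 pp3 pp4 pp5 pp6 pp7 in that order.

Answer: 1 1 3 2 1 2 1 1

Derivation:
Op 1: fork(P0) -> P1. 4 ppages; refcounts: pp0:2 pp1:2 pp2:2 pp3:2
Op 2: read(P0, v1) -> 17. No state change.
Op 3: write(P0, v0, 104). refcount(pp0)=2>1 -> COPY to pp4. 5 ppages; refcounts: pp0:1 pp1:2 pp2:2 pp3:2 pp4:1
Op 4: write(P1, v1, 163). refcount(pp1)=2>1 -> COPY to pp5. 6 ppages; refcounts: pp0:1 pp1:1 pp2:2 pp3:2 pp4:1 pp5:1
Op 5: fork(P1) -> P2. 6 ppages; refcounts: pp0:2 pp1:1 pp2:3 pp3:3 pp4:1 pp5:2
Op 6: write(P0, v1, 157). refcount(pp1)=1 -> write in place. 6 ppages; refcounts: pp0:2 pp1:1 pp2:3 pp3:3 pp4:1 pp5:2
Op 7: write(P2, v3, 160). refcount(pp3)=3>1 -> COPY to pp6. 7 ppages; refcounts: pp0:2 pp1:1 pp2:3 pp3:2 pp4:1 pp5:2 pp6:1
Op 8: write(P1, v0, 155). refcount(pp0)=2>1 -> COPY to pp7. 8 ppages; refcounts: pp0:1 pp1:1 pp2:3 pp3:2 pp4:1 pp5:2 pp6:1 pp7:1
Op 9: read(P1, v3) -> 22. No state change.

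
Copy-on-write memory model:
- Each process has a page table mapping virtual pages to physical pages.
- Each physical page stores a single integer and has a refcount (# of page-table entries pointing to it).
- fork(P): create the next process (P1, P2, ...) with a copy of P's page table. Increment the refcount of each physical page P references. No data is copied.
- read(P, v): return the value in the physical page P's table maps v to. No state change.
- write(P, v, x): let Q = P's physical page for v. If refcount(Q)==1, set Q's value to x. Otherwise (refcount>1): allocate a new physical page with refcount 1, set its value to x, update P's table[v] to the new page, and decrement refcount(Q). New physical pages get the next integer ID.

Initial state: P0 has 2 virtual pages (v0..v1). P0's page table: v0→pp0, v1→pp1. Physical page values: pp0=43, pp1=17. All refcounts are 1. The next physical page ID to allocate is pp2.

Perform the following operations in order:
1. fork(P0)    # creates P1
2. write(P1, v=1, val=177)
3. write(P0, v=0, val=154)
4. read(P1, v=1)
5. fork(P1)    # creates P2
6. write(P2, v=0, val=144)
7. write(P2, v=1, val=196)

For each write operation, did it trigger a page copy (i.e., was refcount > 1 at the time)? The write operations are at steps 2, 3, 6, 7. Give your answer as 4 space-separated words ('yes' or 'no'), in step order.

Op 1: fork(P0) -> P1. 2 ppages; refcounts: pp0:2 pp1:2
Op 2: write(P1, v1, 177). refcount(pp1)=2>1 -> COPY to pp2. 3 ppages; refcounts: pp0:2 pp1:1 pp2:1
Op 3: write(P0, v0, 154). refcount(pp0)=2>1 -> COPY to pp3. 4 ppages; refcounts: pp0:1 pp1:1 pp2:1 pp3:1
Op 4: read(P1, v1) -> 177. No state change.
Op 5: fork(P1) -> P2. 4 ppages; refcounts: pp0:2 pp1:1 pp2:2 pp3:1
Op 6: write(P2, v0, 144). refcount(pp0)=2>1 -> COPY to pp4. 5 ppages; refcounts: pp0:1 pp1:1 pp2:2 pp3:1 pp4:1
Op 7: write(P2, v1, 196). refcount(pp2)=2>1 -> COPY to pp5. 6 ppages; refcounts: pp0:1 pp1:1 pp2:1 pp3:1 pp4:1 pp5:1

yes yes yes yes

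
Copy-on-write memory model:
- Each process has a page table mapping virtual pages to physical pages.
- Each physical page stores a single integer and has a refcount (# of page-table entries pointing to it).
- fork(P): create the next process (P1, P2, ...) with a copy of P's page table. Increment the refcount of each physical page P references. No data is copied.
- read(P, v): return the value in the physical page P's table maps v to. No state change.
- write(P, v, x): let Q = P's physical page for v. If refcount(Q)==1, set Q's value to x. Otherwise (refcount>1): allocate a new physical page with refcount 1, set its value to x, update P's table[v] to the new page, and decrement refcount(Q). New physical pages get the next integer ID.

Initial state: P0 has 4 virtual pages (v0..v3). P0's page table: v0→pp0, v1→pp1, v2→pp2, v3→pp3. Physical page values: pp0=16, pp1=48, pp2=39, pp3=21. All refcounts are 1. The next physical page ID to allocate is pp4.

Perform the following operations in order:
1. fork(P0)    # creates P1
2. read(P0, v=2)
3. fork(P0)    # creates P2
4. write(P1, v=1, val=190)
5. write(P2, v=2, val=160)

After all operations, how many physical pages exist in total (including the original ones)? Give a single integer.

Answer: 6

Derivation:
Op 1: fork(P0) -> P1. 4 ppages; refcounts: pp0:2 pp1:2 pp2:2 pp3:2
Op 2: read(P0, v2) -> 39. No state change.
Op 3: fork(P0) -> P2. 4 ppages; refcounts: pp0:3 pp1:3 pp2:3 pp3:3
Op 4: write(P1, v1, 190). refcount(pp1)=3>1 -> COPY to pp4. 5 ppages; refcounts: pp0:3 pp1:2 pp2:3 pp3:3 pp4:1
Op 5: write(P2, v2, 160). refcount(pp2)=3>1 -> COPY to pp5. 6 ppages; refcounts: pp0:3 pp1:2 pp2:2 pp3:3 pp4:1 pp5:1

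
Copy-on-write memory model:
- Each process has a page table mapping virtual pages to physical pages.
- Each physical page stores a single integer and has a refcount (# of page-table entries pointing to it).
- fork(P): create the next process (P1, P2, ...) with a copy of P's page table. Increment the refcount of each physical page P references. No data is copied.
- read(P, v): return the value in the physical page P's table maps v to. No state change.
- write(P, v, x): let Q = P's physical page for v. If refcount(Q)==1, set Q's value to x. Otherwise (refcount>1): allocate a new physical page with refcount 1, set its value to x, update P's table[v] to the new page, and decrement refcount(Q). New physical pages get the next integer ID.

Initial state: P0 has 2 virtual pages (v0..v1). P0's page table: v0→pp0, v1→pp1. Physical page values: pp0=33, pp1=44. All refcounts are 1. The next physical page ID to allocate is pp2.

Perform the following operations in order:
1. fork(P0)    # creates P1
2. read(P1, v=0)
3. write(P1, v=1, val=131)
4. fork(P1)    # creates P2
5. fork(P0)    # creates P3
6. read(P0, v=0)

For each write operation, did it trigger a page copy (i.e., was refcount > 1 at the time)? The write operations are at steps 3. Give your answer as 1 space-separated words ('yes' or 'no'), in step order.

Op 1: fork(P0) -> P1. 2 ppages; refcounts: pp0:2 pp1:2
Op 2: read(P1, v0) -> 33. No state change.
Op 3: write(P1, v1, 131). refcount(pp1)=2>1 -> COPY to pp2. 3 ppages; refcounts: pp0:2 pp1:1 pp2:1
Op 4: fork(P1) -> P2. 3 ppages; refcounts: pp0:3 pp1:1 pp2:2
Op 5: fork(P0) -> P3. 3 ppages; refcounts: pp0:4 pp1:2 pp2:2
Op 6: read(P0, v0) -> 33. No state change.

yes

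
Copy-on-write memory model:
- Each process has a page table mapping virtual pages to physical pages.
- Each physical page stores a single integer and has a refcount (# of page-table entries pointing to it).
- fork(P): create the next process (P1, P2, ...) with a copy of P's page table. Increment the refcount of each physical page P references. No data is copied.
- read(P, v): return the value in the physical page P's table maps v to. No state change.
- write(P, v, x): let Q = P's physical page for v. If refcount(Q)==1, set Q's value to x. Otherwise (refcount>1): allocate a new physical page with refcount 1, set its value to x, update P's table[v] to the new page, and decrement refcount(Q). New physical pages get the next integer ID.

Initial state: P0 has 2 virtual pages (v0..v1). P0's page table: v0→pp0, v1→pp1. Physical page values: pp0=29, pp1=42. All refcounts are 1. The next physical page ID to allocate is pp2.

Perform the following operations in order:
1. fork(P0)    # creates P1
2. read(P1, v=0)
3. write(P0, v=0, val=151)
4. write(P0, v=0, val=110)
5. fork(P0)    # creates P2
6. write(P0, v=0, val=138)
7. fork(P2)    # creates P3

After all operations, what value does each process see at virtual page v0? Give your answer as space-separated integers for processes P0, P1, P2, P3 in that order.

Answer: 138 29 110 110

Derivation:
Op 1: fork(P0) -> P1. 2 ppages; refcounts: pp0:2 pp1:2
Op 2: read(P1, v0) -> 29. No state change.
Op 3: write(P0, v0, 151). refcount(pp0)=2>1 -> COPY to pp2. 3 ppages; refcounts: pp0:1 pp1:2 pp2:1
Op 4: write(P0, v0, 110). refcount(pp2)=1 -> write in place. 3 ppages; refcounts: pp0:1 pp1:2 pp2:1
Op 5: fork(P0) -> P2. 3 ppages; refcounts: pp0:1 pp1:3 pp2:2
Op 6: write(P0, v0, 138). refcount(pp2)=2>1 -> COPY to pp3. 4 ppages; refcounts: pp0:1 pp1:3 pp2:1 pp3:1
Op 7: fork(P2) -> P3. 4 ppages; refcounts: pp0:1 pp1:4 pp2:2 pp3:1
P0: v0 -> pp3 = 138
P1: v0 -> pp0 = 29
P2: v0 -> pp2 = 110
P3: v0 -> pp2 = 110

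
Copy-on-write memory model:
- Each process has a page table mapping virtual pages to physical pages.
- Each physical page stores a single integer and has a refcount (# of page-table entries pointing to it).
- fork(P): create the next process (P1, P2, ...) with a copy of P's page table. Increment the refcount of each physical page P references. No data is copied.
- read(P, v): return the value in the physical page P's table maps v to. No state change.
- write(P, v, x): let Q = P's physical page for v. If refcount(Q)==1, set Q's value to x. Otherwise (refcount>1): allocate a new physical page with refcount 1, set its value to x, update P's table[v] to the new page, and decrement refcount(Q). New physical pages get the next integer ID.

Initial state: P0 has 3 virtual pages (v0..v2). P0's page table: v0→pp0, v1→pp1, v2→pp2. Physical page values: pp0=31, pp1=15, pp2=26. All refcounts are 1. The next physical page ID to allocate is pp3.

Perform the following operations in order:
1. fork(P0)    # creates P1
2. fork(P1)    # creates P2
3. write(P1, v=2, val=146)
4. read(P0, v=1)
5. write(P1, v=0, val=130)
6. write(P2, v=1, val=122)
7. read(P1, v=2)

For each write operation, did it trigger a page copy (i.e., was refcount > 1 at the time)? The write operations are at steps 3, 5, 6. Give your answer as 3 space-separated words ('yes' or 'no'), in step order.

Op 1: fork(P0) -> P1. 3 ppages; refcounts: pp0:2 pp1:2 pp2:2
Op 2: fork(P1) -> P2. 3 ppages; refcounts: pp0:3 pp1:3 pp2:3
Op 3: write(P1, v2, 146). refcount(pp2)=3>1 -> COPY to pp3. 4 ppages; refcounts: pp0:3 pp1:3 pp2:2 pp3:1
Op 4: read(P0, v1) -> 15. No state change.
Op 5: write(P1, v0, 130). refcount(pp0)=3>1 -> COPY to pp4. 5 ppages; refcounts: pp0:2 pp1:3 pp2:2 pp3:1 pp4:1
Op 6: write(P2, v1, 122). refcount(pp1)=3>1 -> COPY to pp5. 6 ppages; refcounts: pp0:2 pp1:2 pp2:2 pp3:1 pp4:1 pp5:1
Op 7: read(P1, v2) -> 146. No state change.

yes yes yes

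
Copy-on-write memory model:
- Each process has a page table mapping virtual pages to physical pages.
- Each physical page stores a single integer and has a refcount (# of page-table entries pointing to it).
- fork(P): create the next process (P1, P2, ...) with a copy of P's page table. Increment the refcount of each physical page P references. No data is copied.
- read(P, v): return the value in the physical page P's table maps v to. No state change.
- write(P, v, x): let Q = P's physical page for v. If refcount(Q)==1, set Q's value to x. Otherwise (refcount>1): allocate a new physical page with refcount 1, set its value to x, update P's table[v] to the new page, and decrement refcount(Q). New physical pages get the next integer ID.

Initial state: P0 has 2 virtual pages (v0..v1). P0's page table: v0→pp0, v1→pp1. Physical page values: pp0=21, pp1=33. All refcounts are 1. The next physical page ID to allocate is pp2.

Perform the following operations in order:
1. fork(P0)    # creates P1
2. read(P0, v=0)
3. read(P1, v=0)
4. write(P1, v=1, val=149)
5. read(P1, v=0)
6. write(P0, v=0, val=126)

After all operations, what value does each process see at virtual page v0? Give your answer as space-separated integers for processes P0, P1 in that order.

Answer: 126 21

Derivation:
Op 1: fork(P0) -> P1. 2 ppages; refcounts: pp0:2 pp1:2
Op 2: read(P0, v0) -> 21. No state change.
Op 3: read(P1, v0) -> 21. No state change.
Op 4: write(P1, v1, 149). refcount(pp1)=2>1 -> COPY to pp2. 3 ppages; refcounts: pp0:2 pp1:1 pp2:1
Op 5: read(P1, v0) -> 21. No state change.
Op 6: write(P0, v0, 126). refcount(pp0)=2>1 -> COPY to pp3. 4 ppages; refcounts: pp0:1 pp1:1 pp2:1 pp3:1
P0: v0 -> pp3 = 126
P1: v0 -> pp0 = 21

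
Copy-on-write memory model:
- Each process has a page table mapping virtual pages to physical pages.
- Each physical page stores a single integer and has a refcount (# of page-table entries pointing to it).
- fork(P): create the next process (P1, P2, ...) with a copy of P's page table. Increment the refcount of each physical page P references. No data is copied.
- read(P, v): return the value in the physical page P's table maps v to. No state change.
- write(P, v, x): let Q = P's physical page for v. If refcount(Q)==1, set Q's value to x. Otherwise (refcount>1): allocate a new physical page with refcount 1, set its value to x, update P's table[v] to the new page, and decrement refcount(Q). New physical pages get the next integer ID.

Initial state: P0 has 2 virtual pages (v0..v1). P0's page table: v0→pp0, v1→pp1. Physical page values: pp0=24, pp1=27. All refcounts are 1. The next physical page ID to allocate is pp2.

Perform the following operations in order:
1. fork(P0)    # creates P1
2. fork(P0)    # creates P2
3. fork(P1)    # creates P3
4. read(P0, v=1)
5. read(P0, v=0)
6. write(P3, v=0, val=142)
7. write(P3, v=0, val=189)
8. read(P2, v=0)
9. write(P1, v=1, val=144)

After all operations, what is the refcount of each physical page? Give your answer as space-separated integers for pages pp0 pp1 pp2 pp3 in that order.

Op 1: fork(P0) -> P1. 2 ppages; refcounts: pp0:2 pp1:2
Op 2: fork(P0) -> P2. 2 ppages; refcounts: pp0:3 pp1:3
Op 3: fork(P1) -> P3. 2 ppages; refcounts: pp0:4 pp1:4
Op 4: read(P0, v1) -> 27. No state change.
Op 5: read(P0, v0) -> 24. No state change.
Op 6: write(P3, v0, 142). refcount(pp0)=4>1 -> COPY to pp2. 3 ppages; refcounts: pp0:3 pp1:4 pp2:1
Op 7: write(P3, v0, 189). refcount(pp2)=1 -> write in place. 3 ppages; refcounts: pp0:3 pp1:4 pp2:1
Op 8: read(P2, v0) -> 24. No state change.
Op 9: write(P1, v1, 144). refcount(pp1)=4>1 -> COPY to pp3. 4 ppages; refcounts: pp0:3 pp1:3 pp2:1 pp3:1

Answer: 3 3 1 1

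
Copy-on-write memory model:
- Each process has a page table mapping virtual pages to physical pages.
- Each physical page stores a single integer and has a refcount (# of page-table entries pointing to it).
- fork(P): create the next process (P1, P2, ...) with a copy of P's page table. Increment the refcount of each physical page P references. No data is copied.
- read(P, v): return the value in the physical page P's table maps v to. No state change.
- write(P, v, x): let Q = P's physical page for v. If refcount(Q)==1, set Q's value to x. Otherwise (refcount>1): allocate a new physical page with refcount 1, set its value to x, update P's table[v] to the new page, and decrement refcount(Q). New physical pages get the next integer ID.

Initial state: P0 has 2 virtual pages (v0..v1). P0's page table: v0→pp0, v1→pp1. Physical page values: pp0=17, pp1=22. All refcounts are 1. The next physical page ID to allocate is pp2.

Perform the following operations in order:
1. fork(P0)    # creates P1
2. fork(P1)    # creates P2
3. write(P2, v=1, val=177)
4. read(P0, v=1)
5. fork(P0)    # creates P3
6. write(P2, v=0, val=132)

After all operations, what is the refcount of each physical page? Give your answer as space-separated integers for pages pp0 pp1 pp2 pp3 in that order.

Answer: 3 3 1 1

Derivation:
Op 1: fork(P0) -> P1. 2 ppages; refcounts: pp0:2 pp1:2
Op 2: fork(P1) -> P2. 2 ppages; refcounts: pp0:3 pp1:3
Op 3: write(P2, v1, 177). refcount(pp1)=3>1 -> COPY to pp2. 3 ppages; refcounts: pp0:3 pp1:2 pp2:1
Op 4: read(P0, v1) -> 22. No state change.
Op 5: fork(P0) -> P3. 3 ppages; refcounts: pp0:4 pp1:3 pp2:1
Op 6: write(P2, v0, 132). refcount(pp0)=4>1 -> COPY to pp3. 4 ppages; refcounts: pp0:3 pp1:3 pp2:1 pp3:1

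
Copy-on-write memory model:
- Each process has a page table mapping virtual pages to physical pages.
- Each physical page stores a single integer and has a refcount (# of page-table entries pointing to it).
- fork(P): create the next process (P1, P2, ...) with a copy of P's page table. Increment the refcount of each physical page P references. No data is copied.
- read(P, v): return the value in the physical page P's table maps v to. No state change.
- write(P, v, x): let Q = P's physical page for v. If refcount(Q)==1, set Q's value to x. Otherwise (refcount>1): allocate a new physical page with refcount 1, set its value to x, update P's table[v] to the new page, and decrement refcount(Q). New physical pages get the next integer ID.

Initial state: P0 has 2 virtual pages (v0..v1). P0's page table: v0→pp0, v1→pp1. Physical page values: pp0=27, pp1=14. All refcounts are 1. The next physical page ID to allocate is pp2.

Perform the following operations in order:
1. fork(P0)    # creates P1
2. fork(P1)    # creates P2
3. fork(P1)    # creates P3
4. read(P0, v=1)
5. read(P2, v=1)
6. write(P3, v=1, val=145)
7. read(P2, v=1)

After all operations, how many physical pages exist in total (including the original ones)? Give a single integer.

Op 1: fork(P0) -> P1. 2 ppages; refcounts: pp0:2 pp1:2
Op 2: fork(P1) -> P2. 2 ppages; refcounts: pp0:3 pp1:3
Op 3: fork(P1) -> P3. 2 ppages; refcounts: pp0:4 pp1:4
Op 4: read(P0, v1) -> 14. No state change.
Op 5: read(P2, v1) -> 14. No state change.
Op 6: write(P3, v1, 145). refcount(pp1)=4>1 -> COPY to pp2. 3 ppages; refcounts: pp0:4 pp1:3 pp2:1
Op 7: read(P2, v1) -> 14. No state change.

Answer: 3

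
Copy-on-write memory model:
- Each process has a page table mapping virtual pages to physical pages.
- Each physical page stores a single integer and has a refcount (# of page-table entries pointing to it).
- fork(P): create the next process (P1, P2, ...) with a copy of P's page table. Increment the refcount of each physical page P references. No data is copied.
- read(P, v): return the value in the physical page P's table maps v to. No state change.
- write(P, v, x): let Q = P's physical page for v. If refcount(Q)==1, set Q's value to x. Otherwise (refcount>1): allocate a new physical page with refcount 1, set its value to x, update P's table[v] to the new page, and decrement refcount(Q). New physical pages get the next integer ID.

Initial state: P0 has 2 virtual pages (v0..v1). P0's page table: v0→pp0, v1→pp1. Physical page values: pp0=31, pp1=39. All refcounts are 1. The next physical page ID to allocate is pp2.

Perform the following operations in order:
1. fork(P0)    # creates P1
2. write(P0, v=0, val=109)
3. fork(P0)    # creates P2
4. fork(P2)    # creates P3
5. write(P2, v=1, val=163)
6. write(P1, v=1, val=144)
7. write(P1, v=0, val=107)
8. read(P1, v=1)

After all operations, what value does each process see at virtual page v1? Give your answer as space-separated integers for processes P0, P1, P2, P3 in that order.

Answer: 39 144 163 39

Derivation:
Op 1: fork(P0) -> P1. 2 ppages; refcounts: pp0:2 pp1:2
Op 2: write(P0, v0, 109). refcount(pp0)=2>1 -> COPY to pp2. 3 ppages; refcounts: pp0:1 pp1:2 pp2:1
Op 3: fork(P0) -> P2. 3 ppages; refcounts: pp0:1 pp1:3 pp2:2
Op 4: fork(P2) -> P3. 3 ppages; refcounts: pp0:1 pp1:4 pp2:3
Op 5: write(P2, v1, 163). refcount(pp1)=4>1 -> COPY to pp3. 4 ppages; refcounts: pp0:1 pp1:3 pp2:3 pp3:1
Op 6: write(P1, v1, 144). refcount(pp1)=3>1 -> COPY to pp4. 5 ppages; refcounts: pp0:1 pp1:2 pp2:3 pp3:1 pp4:1
Op 7: write(P1, v0, 107). refcount(pp0)=1 -> write in place. 5 ppages; refcounts: pp0:1 pp1:2 pp2:3 pp3:1 pp4:1
Op 8: read(P1, v1) -> 144. No state change.
P0: v1 -> pp1 = 39
P1: v1 -> pp4 = 144
P2: v1 -> pp3 = 163
P3: v1 -> pp1 = 39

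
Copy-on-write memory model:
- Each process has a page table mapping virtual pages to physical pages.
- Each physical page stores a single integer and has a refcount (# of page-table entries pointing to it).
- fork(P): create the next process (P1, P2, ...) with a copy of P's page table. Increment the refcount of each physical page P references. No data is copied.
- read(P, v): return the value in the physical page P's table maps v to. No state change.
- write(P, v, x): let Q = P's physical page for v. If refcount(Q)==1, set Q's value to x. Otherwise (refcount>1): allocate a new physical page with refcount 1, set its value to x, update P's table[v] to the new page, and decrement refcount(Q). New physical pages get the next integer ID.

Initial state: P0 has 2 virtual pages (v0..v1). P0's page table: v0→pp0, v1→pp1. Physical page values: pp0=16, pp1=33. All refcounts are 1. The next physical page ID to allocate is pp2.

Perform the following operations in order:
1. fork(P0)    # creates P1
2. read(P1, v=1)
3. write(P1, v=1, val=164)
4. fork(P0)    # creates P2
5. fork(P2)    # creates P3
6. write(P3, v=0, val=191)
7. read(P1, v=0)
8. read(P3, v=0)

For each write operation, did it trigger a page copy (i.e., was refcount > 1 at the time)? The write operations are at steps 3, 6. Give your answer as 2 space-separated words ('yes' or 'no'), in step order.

Op 1: fork(P0) -> P1. 2 ppages; refcounts: pp0:2 pp1:2
Op 2: read(P1, v1) -> 33. No state change.
Op 3: write(P1, v1, 164). refcount(pp1)=2>1 -> COPY to pp2. 3 ppages; refcounts: pp0:2 pp1:1 pp2:1
Op 4: fork(P0) -> P2. 3 ppages; refcounts: pp0:3 pp1:2 pp2:1
Op 5: fork(P2) -> P3. 3 ppages; refcounts: pp0:4 pp1:3 pp2:1
Op 6: write(P3, v0, 191). refcount(pp0)=4>1 -> COPY to pp3. 4 ppages; refcounts: pp0:3 pp1:3 pp2:1 pp3:1
Op 7: read(P1, v0) -> 16. No state change.
Op 8: read(P3, v0) -> 191. No state change.

yes yes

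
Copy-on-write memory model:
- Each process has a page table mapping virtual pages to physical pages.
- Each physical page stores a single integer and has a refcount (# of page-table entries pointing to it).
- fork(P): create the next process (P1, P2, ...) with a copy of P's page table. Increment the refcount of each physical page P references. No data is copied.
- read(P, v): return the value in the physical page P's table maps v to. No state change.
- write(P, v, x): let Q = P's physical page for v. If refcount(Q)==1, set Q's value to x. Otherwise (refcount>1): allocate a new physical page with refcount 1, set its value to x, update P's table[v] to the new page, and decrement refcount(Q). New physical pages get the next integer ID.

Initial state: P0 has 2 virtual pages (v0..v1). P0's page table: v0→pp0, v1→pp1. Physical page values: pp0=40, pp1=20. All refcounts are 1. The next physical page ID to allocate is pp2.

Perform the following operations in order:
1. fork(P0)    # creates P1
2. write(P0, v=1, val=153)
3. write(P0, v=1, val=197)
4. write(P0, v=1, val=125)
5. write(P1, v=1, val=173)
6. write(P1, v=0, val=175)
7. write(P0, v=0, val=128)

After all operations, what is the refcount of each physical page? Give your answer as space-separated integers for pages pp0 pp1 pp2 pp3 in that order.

Op 1: fork(P0) -> P1. 2 ppages; refcounts: pp0:2 pp1:2
Op 2: write(P0, v1, 153). refcount(pp1)=2>1 -> COPY to pp2. 3 ppages; refcounts: pp0:2 pp1:1 pp2:1
Op 3: write(P0, v1, 197). refcount(pp2)=1 -> write in place. 3 ppages; refcounts: pp0:2 pp1:1 pp2:1
Op 4: write(P0, v1, 125). refcount(pp2)=1 -> write in place. 3 ppages; refcounts: pp0:2 pp1:1 pp2:1
Op 5: write(P1, v1, 173). refcount(pp1)=1 -> write in place. 3 ppages; refcounts: pp0:2 pp1:1 pp2:1
Op 6: write(P1, v0, 175). refcount(pp0)=2>1 -> COPY to pp3. 4 ppages; refcounts: pp0:1 pp1:1 pp2:1 pp3:1
Op 7: write(P0, v0, 128). refcount(pp0)=1 -> write in place. 4 ppages; refcounts: pp0:1 pp1:1 pp2:1 pp3:1

Answer: 1 1 1 1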